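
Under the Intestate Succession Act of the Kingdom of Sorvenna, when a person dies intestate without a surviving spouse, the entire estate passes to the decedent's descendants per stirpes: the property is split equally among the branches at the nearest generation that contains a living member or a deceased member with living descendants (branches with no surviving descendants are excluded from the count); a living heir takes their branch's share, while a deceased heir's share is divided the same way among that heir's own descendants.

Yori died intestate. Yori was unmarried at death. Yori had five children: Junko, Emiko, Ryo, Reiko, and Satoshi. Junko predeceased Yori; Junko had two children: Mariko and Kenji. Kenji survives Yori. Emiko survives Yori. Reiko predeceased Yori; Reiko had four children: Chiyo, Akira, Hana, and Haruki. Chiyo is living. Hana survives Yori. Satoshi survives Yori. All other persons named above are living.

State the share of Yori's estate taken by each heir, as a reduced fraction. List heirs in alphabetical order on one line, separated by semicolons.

There is no surviving spouse, so the entire estate passes to Yori's descendants per stirpes.
The estate is divided into 5 equal shares of 1/5 among Junko, Emiko, Ryo, Reiko, Satoshi.
Junko predeceased; the 1/5 allotted to Junko's branch passes to Junko's issue by representation.
The 1/5 is divided into 2 equal shares of 1/10 among Mariko, Kenji.
Mariko is living and takes 1/10.
Kenji is living and takes 1/10.
Emiko is living and takes 1/5.
Ryo is living and takes 1/5.
Reiko predeceased; the 1/5 allotted to Reiko's branch passes to Reiko's issue by representation.
The 1/5 is divided into 4 equal shares of 1/20 among Chiyo, Akira, Hana, Haruki.
Chiyo is living and takes 1/20.
Akira is living and takes 1/20.
Hana is living and takes 1/20.
Haruki is living and takes 1/20.
Satoshi is living and takes 1/5.

Akira 1/20; Chiyo 1/20; Emiko 1/5; Hana 1/20; Haruki 1/20; Kenji 1/10; Mariko 1/10; Ryo 1/5; Satoshi 1/5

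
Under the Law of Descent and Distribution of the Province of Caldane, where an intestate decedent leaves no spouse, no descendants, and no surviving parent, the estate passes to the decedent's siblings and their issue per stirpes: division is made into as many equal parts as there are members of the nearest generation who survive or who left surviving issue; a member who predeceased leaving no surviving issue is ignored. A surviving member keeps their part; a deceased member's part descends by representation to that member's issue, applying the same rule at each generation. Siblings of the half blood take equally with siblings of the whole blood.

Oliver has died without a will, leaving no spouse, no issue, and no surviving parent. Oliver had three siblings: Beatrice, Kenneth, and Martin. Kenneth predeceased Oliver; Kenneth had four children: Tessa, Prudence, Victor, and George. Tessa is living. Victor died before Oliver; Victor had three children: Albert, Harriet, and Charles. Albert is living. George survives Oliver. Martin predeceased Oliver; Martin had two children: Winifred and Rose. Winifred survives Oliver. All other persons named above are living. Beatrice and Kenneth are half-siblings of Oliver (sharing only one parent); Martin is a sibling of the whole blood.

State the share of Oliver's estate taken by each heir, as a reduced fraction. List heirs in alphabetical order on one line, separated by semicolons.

Albert 1/36; Beatrice 1/3; Charles 1/36; George 1/12; Harriet 1/36; Prudence 1/12; Rose 1/6; Tessa 1/12; Winifred 1/6

No spouse, descendants, or parent survives, so the estate passes to Oliver's siblings per stirpes.
Half-blood and whole-blood siblings take equally under the stated rule.
The estate is divided into 3 equal shares of 1/3 among Beatrice, Kenneth, Martin.
Beatrice is living and takes 1/3.
Kenneth predeceased; the 1/3 allotted to Kenneth's branch passes to Kenneth's issue by representation.
The 1/3 is divided into 4 equal shares of 1/12 among Tessa, Prudence, Victor, George.
Tessa is living and takes 1/12.
Prudence is living and takes 1/12.
Victor predeceased; the 1/12 allotted to Victor's branch passes to Victor's issue by representation.
The 1/12 is divided into 3 equal shares of 1/36 among Albert, Harriet, Charles.
Albert is living and takes 1/36.
Harriet is living and takes 1/36.
Charles is living and takes 1/36.
George is living and takes 1/12.
Martin predeceased; the 1/3 allotted to Martin's branch passes to Martin's issue by representation.
The 1/3 is divided into 2 equal shares of 1/6 among Winifred, Rose.
Winifred is living and takes 1/6.
Rose is living and takes 1/6.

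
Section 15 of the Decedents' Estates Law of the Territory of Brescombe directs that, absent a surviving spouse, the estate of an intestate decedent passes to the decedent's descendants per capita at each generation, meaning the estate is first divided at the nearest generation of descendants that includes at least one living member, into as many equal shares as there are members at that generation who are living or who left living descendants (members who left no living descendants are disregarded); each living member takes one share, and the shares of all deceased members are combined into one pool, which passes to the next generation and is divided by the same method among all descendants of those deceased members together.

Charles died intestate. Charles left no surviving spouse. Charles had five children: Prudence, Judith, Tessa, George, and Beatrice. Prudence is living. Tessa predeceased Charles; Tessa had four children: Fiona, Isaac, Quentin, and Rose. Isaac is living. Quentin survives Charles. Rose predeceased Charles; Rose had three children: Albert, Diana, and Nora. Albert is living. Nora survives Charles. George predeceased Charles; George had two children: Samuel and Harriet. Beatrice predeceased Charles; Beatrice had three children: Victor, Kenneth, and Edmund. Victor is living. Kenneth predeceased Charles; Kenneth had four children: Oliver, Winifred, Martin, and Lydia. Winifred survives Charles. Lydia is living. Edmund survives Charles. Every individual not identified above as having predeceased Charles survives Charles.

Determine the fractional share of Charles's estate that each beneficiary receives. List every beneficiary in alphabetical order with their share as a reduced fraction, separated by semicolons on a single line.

There is no surviving spouse, so the entire estate passes to Charles's descendants per capita at each generation.
At generation 1 (Prudence, Judith, Tessa, George, Beatrice) there are 5 shares of (1)/5 = 1/5 each.
Living: Prudence and Judith — each takes 1/5.
Deceased: Tessa, George, and Beatrice. Their combined 3/5 is pooled and carried to generation 2.
At generation 2 (Fiona, Isaac, Quentin, Rose, Samuel, Harriet, Victor, Kenneth, Edmund) there are 9 shares of (3/5)/9 = 1/15 each.
Living: Fiona, Isaac, Quentin, Samuel, Harriet, Victor, and Edmund — each takes 1/15.
Deceased: Rose and Kenneth. Their combined 2/15 is pooled and carried to generation 3.
At generation 3 (Albert, Diana, Nora, Oliver, Winifred, Martin, Lydia) there are 7 shares of (2/15)/7 = 2/105 each.
Living: Albert, Diana, Nora, Oliver, Winifred, Martin, and Lydia — each takes 2/105.

Albert 2/105; Diana 2/105; Edmund 1/15; Fiona 1/15; Harriet 1/15; Isaac 1/15; Judith 1/5; Lydia 2/105; Martin 2/105; Nora 2/105; Oliver 2/105; Prudence 1/5; Quentin 1/15; Samuel 1/15; Victor 1/15; Winifred 2/105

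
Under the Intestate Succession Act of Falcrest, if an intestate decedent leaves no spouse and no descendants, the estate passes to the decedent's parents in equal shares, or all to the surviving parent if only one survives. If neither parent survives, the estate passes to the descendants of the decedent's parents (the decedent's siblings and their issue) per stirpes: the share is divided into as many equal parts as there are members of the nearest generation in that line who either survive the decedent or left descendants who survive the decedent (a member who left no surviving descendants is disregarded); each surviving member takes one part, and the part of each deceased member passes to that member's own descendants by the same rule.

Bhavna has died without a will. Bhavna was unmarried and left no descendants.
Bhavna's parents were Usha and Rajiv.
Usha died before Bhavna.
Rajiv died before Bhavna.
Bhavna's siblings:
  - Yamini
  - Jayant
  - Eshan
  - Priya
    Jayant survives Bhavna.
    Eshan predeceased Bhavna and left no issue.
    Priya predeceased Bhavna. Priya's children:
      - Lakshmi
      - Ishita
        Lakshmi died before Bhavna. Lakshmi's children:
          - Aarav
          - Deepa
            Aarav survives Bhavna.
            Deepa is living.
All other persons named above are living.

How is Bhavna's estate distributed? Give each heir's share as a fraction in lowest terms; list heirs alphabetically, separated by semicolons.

Aarav 1/12; Deepa 1/12; Ishita 1/6; Jayant 1/3; Yamini 1/3

Neither parent survives and there are no descendants, so the estate passes to Bhavna's siblings and their issue per stirpes.
Eshan left no surviving issue, so that branch lapses and is disregarded.
The estate is divided into 3 equal shares of 1/3 among Yamini, Jayant, Priya.
Yamini is living and takes 1/3.
Jayant is living and takes 1/3.
Priya predeceased; the 1/3 allotted to Priya's branch passes to Priya's issue by representation.
The 1/3 is divided into 2 equal shares of 1/6 among Lakshmi, Ishita.
Lakshmi predeceased; the 1/6 allotted to Lakshmi's branch passes to Lakshmi's issue by representation.
The 1/6 is divided into 2 equal shares of 1/12 among Aarav, Deepa.
Aarav is living and takes 1/12.
Deepa is living and takes 1/12.
Ishita is living and takes 1/6.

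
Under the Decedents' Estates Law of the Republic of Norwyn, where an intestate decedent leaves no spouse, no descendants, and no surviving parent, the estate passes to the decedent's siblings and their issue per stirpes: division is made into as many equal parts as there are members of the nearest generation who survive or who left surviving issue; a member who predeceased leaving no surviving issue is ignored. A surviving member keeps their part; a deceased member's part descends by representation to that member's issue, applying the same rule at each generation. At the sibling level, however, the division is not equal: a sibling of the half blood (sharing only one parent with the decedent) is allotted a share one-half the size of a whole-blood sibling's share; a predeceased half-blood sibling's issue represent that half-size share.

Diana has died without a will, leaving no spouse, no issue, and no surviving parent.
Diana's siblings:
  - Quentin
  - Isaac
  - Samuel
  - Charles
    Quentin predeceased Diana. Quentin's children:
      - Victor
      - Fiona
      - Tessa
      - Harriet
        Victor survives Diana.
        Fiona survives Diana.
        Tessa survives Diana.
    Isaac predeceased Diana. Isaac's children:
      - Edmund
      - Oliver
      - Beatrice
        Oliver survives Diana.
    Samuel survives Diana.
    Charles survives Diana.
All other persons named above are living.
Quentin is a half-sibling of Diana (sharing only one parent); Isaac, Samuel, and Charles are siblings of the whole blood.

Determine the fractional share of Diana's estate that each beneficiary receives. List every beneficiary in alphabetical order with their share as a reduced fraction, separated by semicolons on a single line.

No spouse, descendants, or parent survives, so the estate passes to Diana's siblings per stirpes.
Half-blood siblings count for one-half the weight of whole-blood siblings at the initial division.
Dividing 1 in proportion to weights (total weight 7/2): Quentin (weight 1/2) → 1/7; Isaac (weight 1) → 2/7; Samuel (weight 1) → 2/7; Charles (weight 1) → 2/7.
Quentin predeceased; the 1/7 allotted to Quentin's branch passes to Quentin's issue by representation.
The 1/7 is divided into 4 equal shares of 1/28 among Victor, Fiona, Tessa, Harriet.
Victor is living and takes 1/28.
Fiona is living and takes 1/28.
Tessa is living and takes 1/28.
Harriet is living and takes 1/28.
Isaac predeceased; the 2/7 allotted to Isaac's branch passes to Isaac's issue by representation.
The 2/7 is divided into 3 equal shares of 2/21 among Edmund, Oliver, Beatrice.
Edmund is living and takes 2/21.
Oliver is living and takes 2/21.
Beatrice is living and takes 2/21.
Samuel is living and takes 2/7.
Charles is living and takes 2/7.

Beatrice 2/21; Charles 2/7; Edmund 2/21; Fiona 1/28; Harriet 1/28; Oliver 2/21; Samuel 2/7; Tessa 1/28; Victor 1/28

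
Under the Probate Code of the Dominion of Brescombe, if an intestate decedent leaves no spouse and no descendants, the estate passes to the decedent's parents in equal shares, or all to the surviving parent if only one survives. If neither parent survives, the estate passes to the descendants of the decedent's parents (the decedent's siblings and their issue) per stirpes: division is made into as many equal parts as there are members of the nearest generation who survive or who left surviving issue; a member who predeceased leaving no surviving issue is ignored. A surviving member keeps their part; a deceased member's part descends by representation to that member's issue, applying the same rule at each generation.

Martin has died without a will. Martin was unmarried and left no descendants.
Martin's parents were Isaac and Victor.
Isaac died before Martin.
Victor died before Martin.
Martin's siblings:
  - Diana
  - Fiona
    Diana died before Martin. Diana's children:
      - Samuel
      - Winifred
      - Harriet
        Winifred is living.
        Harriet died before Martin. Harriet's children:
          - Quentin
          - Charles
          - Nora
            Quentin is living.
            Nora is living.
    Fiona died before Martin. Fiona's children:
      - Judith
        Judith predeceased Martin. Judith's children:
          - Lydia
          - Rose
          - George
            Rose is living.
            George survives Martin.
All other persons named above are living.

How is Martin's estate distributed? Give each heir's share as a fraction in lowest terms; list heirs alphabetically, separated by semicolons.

Charles 1/18; George 1/6; Lydia 1/6; Nora 1/18; Quentin 1/18; Rose 1/6; Samuel 1/6; Winifred 1/6

Neither parent survives and there are no descendants, so the estate passes to Martin's siblings and their issue per stirpes.
The estate is divided into 2 equal shares of 1/2 among Diana, Fiona.
Diana predeceased; the 1/2 allotted to Diana's branch passes to Diana's issue by representation.
The 1/2 is divided into 3 equal shares of 1/6 among Samuel, Winifred, Harriet.
Samuel is living and takes 1/6.
Winifred is living and takes 1/6.
Harriet predeceased; the 1/6 allotted to Harriet's branch passes to Harriet's issue by representation.
The 1/6 is divided into 3 equal shares of 1/18 among Quentin, Charles, Nora.
Quentin is living and takes 1/18.
Charles is living and takes 1/18.
Nora is living and takes 1/18.
Fiona predeceased; the 1/2 allotted to Fiona's branch passes to Fiona's issue by representation.
Judith's line is the sole branch at this level, so the full 1/2 passes to Judith's issue by representation.
The 1/2 is divided into 3 equal shares of 1/6 among Lydia, Rose, George.
Lydia is living and takes 1/6.
Rose is living and takes 1/6.
George is living and takes 1/6.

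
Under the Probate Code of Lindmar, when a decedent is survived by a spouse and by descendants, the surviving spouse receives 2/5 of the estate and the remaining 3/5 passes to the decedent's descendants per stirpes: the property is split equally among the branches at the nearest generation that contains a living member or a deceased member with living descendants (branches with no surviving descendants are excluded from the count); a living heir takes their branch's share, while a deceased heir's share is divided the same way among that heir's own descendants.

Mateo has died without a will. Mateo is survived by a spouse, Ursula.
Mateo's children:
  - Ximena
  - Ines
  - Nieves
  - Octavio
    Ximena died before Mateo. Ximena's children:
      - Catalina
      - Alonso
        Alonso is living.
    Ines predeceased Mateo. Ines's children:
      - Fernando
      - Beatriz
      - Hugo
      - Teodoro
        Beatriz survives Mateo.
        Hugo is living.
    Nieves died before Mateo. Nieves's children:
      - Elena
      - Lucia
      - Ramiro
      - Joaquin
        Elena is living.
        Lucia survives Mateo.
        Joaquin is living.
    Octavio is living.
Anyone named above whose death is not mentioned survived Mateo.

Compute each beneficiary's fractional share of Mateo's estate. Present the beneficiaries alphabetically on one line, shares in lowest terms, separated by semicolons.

Alonso 3/40; Beatriz 3/80; Catalina 3/40; Elena 3/80; Fernando 3/80; Hugo 3/80; Joaquin 3/80; Lucia 3/80; Octavio 3/20; Ramiro 3/80; Teodoro 3/80; Ursula 2/5

Ursula, as surviving spouse, takes 2/5.
The remaining 3/5 passes to Mateo's descendants per stirpes.
The 3/5 is divided into 4 equal shares of 3/20 among Ximena, Ines, Nieves, Octavio.
Ximena predeceased; the 3/20 allotted to Ximena's branch passes to Ximena's issue by representation.
The 3/20 is divided into 2 equal shares of 3/40 among Catalina, Alonso.
Catalina is living and takes 3/40.
Alonso is living and takes 3/40.
Ines predeceased; the 3/20 allotted to Ines's branch passes to Ines's issue by representation.
The 3/20 is divided into 4 equal shares of 3/80 among Fernando, Beatriz, Hugo, Teodoro.
Fernando is living and takes 3/80.
Beatriz is living and takes 3/80.
Hugo is living and takes 3/80.
Teodoro is living and takes 3/80.
Nieves predeceased; the 3/20 allotted to Nieves's branch passes to Nieves's issue by representation.
The 3/20 is divided into 4 equal shares of 3/80 among Elena, Lucia, Ramiro, Joaquin.
Elena is living and takes 3/80.
Lucia is living and takes 3/80.
Ramiro is living and takes 3/80.
Joaquin is living and takes 3/80.
Octavio is living and takes 3/20.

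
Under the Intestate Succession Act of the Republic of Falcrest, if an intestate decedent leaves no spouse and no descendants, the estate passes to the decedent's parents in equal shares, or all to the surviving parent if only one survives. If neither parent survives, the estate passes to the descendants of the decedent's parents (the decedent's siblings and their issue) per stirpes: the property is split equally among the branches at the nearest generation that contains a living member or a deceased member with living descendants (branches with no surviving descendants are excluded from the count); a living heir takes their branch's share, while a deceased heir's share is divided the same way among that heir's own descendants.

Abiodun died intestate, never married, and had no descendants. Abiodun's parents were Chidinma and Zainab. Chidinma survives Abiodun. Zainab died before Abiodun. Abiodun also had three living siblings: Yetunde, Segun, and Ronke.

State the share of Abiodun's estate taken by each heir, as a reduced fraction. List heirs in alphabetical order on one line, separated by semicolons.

Only one parent, Chidinma, survives, so Chidinma takes the entire estate. The siblings take nothing because a surviving parent has priority.

Chidinma 1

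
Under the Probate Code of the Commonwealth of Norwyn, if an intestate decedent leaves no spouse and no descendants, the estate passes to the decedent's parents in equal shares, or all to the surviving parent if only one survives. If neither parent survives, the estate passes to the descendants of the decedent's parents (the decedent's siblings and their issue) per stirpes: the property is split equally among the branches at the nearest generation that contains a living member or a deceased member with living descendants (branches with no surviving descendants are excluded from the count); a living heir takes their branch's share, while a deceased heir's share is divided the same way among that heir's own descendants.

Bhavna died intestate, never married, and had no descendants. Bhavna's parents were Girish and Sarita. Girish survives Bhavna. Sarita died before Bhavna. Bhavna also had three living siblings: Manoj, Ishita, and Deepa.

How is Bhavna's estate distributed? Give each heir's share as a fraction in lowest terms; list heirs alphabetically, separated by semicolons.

Only one parent, Girish, survives, so Girish takes the entire estate. The siblings take nothing because a surviving parent has priority.

Girish 1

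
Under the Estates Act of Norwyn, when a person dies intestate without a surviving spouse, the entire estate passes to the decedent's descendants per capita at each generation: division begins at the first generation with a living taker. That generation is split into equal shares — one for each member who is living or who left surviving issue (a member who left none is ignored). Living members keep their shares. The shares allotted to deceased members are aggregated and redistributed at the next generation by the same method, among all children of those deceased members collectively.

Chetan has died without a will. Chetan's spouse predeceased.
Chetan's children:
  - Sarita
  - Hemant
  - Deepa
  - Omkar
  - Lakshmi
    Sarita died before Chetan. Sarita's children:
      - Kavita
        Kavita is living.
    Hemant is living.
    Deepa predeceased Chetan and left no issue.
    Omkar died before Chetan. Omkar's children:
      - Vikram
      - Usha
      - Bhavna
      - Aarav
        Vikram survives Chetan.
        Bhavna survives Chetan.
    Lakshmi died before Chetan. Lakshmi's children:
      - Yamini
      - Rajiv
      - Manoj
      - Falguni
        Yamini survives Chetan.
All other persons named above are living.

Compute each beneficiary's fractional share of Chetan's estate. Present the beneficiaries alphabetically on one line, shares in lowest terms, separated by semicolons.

Aarav 1/12; Bhavna 1/12; Falguni 1/12; Hemant 1/4; Kavita 1/12; Manoj 1/12; Rajiv 1/12; Usha 1/12; Vikram 1/12; Yamini 1/12

There is no surviving spouse, so the entire estate passes to Chetan's descendants per capita at each generation.
At generation 1 (Sarita, Hemant, Omkar, Lakshmi) there are 4 shares of (1)/4 = 1/4 each.
Living: Hemant — each takes 1/4.
Deceased: Sarita, Omkar, and Lakshmi. Their combined 3/4 is pooled and carried to generation 2.
At generation 2 (Kavita, Vikram, Usha, Bhavna, Aarav, Yamini, Rajiv, Manoj, Falguni) there are 9 shares of (3/4)/9 = 1/12 each.
Living: Kavita, Vikram, Usha, Bhavna, Aarav, Yamini, Rajiv, Manoj, and Falguni — each takes 1/12.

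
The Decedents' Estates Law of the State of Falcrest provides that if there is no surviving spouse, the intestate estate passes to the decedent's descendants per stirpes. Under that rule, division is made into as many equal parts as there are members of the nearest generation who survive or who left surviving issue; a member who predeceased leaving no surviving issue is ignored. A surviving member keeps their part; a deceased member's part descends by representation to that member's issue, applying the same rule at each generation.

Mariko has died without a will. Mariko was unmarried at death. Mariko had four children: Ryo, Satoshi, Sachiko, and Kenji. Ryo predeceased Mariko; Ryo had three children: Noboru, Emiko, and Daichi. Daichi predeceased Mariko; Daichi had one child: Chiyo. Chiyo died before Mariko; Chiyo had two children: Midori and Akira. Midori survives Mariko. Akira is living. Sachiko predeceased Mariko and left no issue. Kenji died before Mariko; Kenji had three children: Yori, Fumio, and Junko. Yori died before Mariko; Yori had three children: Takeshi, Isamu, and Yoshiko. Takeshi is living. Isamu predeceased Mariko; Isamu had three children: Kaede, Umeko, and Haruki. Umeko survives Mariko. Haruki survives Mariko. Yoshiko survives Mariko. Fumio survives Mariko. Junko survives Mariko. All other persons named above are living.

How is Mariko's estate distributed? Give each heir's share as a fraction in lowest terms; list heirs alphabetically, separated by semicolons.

There is no surviving spouse, so the entire estate passes to Mariko's descendants per stirpes.
Sachiko left no surviving issue, so that branch lapses and is disregarded.
The estate is divided into 3 equal shares of 1/3 among Ryo, Satoshi, Kenji.
Ryo predeceased; the 1/3 allotted to Ryo's branch passes to Ryo's issue by representation.
The 1/3 is divided into 3 equal shares of 1/9 among Noboru, Emiko, Daichi.
Noboru is living and takes 1/9.
Emiko is living and takes 1/9.
Daichi predeceased; the 1/9 allotted to Daichi's branch passes to Daichi's issue by representation.
Chiyo's line is the sole branch at this level, so the full 1/9 passes to Chiyo's issue by representation.
The 1/9 is divided into 2 equal shares of 1/18 among Midori, Akira.
Midori is living and takes 1/18.
Akira is living and takes 1/18.
Satoshi is living and takes 1/3.
Kenji predeceased; the 1/3 allotted to Kenji's branch passes to Kenji's issue by representation.
The 1/3 is divided into 3 equal shares of 1/9 among Yori, Fumio, Junko.
Yori predeceased; the 1/9 allotted to Yori's branch passes to Yori's issue by representation.
The 1/9 is divided into 3 equal shares of 1/27 among Takeshi, Isamu, Yoshiko.
Takeshi is living and takes 1/27.
Isamu predeceased; the 1/27 allotted to Isamu's branch passes to Isamu's issue by representation.
The 1/27 is divided into 3 equal shares of 1/81 among Kaede, Umeko, Haruki.
Kaede is living and takes 1/81.
Umeko is living and takes 1/81.
Haruki is living and takes 1/81.
Yoshiko is living and takes 1/27.
Fumio is living and takes 1/9.
Junko is living and takes 1/9.

Akira 1/18; Emiko 1/9; Fumio 1/9; Haruki 1/81; Junko 1/9; Kaede 1/81; Midori 1/18; Noboru 1/9; Satoshi 1/3; Takeshi 1/27; Umeko 1/81; Yoshiko 1/27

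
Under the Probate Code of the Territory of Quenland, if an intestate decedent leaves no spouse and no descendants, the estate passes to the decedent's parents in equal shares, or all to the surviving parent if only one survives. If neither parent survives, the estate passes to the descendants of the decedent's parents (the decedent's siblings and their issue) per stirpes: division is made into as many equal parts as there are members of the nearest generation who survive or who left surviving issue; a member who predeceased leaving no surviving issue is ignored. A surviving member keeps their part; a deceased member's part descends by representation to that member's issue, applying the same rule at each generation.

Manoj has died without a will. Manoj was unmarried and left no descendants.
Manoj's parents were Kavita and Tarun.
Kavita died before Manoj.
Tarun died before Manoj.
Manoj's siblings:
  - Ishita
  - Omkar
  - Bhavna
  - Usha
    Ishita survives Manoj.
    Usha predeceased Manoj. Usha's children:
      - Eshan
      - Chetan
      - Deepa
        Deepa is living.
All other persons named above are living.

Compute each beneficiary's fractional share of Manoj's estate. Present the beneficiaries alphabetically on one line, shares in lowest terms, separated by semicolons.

Neither parent survives and there are no descendants, so the estate passes to Manoj's siblings and their issue per stirpes.
The estate is divided into 4 equal shares of 1/4 among Ishita, Omkar, Bhavna, Usha.
Ishita is living and takes 1/4.
Omkar is living and takes 1/4.
Bhavna is living and takes 1/4.
Usha predeceased; the 1/4 allotted to Usha's branch passes to Usha's issue by representation.
The 1/4 is divided into 3 equal shares of 1/12 among Eshan, Chetan, Deepa.
Eshan is living and takes 1/12.
Chetan is living and takes 1/12.
Deepa is living and takes 1/12.

Bhavna 1/4; Chetan 1/12; Deepa 1/12; Eshan 1/12; Ishita 1/4; Omkar 1/4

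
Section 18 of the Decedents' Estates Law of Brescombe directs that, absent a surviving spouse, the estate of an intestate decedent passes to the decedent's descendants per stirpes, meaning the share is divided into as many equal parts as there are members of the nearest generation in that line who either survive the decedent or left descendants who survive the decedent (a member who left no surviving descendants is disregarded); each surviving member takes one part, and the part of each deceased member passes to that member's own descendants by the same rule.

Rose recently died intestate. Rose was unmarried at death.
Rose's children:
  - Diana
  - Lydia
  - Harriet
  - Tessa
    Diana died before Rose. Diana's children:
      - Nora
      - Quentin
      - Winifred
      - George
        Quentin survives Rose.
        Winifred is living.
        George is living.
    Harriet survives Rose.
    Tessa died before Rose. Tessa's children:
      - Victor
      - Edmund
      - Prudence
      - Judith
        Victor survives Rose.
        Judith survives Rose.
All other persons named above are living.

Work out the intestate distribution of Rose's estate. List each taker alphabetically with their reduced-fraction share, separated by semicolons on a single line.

There is no surviving spouse, so the entire estate passes to Rose's descendants per stirpes.
The estate is divided into 4 equal shares of 1/4 among Diana, Lydia, Harriet, Tessa.
Diana predeceased; the 1/4 allotted to Diana's branch passes to Diana's issue by representation.
The 1/4 is divided into 4 equal shares of 1/16 among Nora, Quentin, Winifred, George.
Nora is living and takes 1/16.
Quentin is living and takes 1/16.
Winifred is living and takes 1/16.
George is living and takes 1/16.
Lydia is living and takes 1/4.
Harriet is living and takes 1/4.
Tessa predeceased; the 1/4 allotted to Tessa's branch passes to Tessa's issue by representation.
The 1/4 is divided into 4 equal shares of 1/16 among Victor, Edmund, Prudence, Judith.
Victor is living and takes 1/16.
Edmund is living and takes 1/16.
Prudence is living and takes 1/16.
Judith is living and takes 1/16.

Edmund 1/16; George 1/16; Harriet 1/4; Judith 1/16; Lydia 1/4; Nora 1/16; Prudence 1/16; Quentin 1/16; Victor 1/16; Winifred 1/16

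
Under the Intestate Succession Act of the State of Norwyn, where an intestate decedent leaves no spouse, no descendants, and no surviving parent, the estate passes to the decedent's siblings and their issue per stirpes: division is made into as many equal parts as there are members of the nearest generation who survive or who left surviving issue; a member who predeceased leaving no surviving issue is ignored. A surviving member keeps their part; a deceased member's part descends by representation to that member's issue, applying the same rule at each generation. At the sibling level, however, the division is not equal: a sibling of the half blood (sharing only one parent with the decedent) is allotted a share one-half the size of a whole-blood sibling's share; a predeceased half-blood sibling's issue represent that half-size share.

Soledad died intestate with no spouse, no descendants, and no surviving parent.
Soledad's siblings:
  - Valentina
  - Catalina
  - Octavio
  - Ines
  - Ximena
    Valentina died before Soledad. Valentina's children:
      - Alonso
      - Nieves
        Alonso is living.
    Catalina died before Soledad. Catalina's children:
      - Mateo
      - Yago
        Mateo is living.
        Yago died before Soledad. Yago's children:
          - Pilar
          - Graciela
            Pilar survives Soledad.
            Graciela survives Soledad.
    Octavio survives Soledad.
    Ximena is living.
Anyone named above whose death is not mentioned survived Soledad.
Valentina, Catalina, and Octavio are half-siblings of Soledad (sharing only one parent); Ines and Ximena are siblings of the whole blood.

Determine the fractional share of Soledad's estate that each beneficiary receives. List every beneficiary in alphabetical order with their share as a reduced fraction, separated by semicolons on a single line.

No spouse, descendants, or parent survives, so the estate passes to Soledad's siblings per stirpes.
Half-blood siblings count for one-half the weight of whole-blood siblings at the initial division.
Dividing 1 in proportion to weights (total weight 7/2): Valentina (weight 1/2) → 1/7; Catalina (weight 1/2) → 1/7; Octavio (weight 1/2) → 1/7; Ines (weight 1) → 2/7; Ximena (weight 1) → 2/7.
Valentina predeceased; the 1/7 allotted to Valentina's branch passes to Valentina's issue by representation.
The 1/7 is divided into 2 equal shares of 1/14 among Alonso, Nieves.
Alonso is living and takes 1/14.
Nieves is living and takes 1/14.
Catalina predeceased; the 1/7 allotted to Catalina's branch passes to Catalina's issue by representation.
The 1/7 is divided into 2 equal shares of 1/14 among Mateo, Yago.
Mateo is living and takes 1/14.
Yago predeceased; the 1/14 allotted to Yago's branch passes to Yago's issue by representation.
The 1/14 is divided into 2 equal shares of 1/28 among Pilar, Graciela.
Pilar is living and takes 1/28.
Graciela is living and takes 1/28.
Octavio is living and takes 1/7.
Ines is living and takes 2/7.
Ximena is living and takes 2/7.

Alonso 1/14; Graciela 1/28; Ines 2/7; Mateo 1/14; Nieves 1/14; Octavio 1/7; Pilar 1/28; Ximena 2/7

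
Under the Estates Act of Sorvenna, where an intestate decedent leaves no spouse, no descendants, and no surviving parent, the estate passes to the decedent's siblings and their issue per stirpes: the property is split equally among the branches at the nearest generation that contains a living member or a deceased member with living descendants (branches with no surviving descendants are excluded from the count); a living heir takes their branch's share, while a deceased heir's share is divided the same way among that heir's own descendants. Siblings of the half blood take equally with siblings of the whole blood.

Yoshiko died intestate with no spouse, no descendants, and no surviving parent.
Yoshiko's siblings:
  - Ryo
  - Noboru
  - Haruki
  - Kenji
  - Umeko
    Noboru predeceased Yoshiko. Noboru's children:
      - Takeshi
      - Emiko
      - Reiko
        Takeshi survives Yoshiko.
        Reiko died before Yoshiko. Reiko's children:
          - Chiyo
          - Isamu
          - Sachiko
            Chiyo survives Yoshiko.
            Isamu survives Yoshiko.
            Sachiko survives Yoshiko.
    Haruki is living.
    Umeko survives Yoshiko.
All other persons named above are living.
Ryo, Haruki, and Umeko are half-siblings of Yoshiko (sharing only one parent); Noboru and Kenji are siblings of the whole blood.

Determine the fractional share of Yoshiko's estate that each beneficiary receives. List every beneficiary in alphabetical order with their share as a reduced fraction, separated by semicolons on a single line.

Chiyo 1/45; Emiko 1/15; Haruki 1/5; Isamu 1/45; Kenji 1/5; Ryo 1/5; Sachiko 1/45; Takeshi 1/15; Umeko 1/5

No spouse, descendants, or parent survives, so the estate passes to Yoshiko's siblings per stirpes.
Half-blood and whole-blood siblings take equally under the stated rule.
The estate is divided into 5 equal shares of 1/5 among Ryo, Noboru, Haruki, Kenji, Umeko.
Ryo is living and takes 1/5.
Noboru predeceased; the 1/5 allotted to Noboru's branch passes to Noboru's issue by representation.
The 1/5 is divided into 3 equal shares of 1/15 among Takeshi, Emiko, Reiko.
Takeshi is living and takes 1/15.
Emiko is living and takes 1/15.
Reiko predeceased; the 1/15 allotted to Reiko's branch passes to Reiko's issue by representation.
The 1/15 is divided into 3 equal shares of 1/45 among Chiyo, Isamu, Sachiko.
Chiyo is living and takes 1/45.
Isamu is living and takes 1/45.
Sachiko is living and takes 1/45.
Haruki is living and takes 1/5.
Kenji is living and takes 1/5.
Umeko is living and takes 1/5.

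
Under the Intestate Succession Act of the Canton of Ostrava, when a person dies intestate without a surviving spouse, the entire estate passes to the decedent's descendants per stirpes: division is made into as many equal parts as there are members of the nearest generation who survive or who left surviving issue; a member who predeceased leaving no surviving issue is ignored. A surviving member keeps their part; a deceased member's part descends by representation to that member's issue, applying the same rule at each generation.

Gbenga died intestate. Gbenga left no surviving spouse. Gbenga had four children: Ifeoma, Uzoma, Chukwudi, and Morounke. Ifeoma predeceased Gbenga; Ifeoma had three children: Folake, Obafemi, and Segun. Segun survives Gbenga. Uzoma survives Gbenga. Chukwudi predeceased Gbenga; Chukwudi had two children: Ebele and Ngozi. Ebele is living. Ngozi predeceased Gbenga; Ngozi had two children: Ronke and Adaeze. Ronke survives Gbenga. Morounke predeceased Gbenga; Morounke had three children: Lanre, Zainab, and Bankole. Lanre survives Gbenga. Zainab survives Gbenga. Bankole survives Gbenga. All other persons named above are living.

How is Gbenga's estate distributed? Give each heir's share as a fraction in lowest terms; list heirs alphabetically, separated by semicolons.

Adaeze 1/16; Bankole 1/12; Ebele 1/8; Folake 1/12; Lanre 1/12; Obafemi 1/12; Ronke 1/16; Segun 1/12; Uzoma 1/4; Zainab 1/12

There is no surviving spouse, so the entire estate passes to Gbenga's descendants per stirpes.
The estate is divided into 4 equal shares of 1/4 among Ifeoma, Uzoma, Chukwudi, Morounke.
Ifeoma predeceased; the 1/4 allotted to Ifeoma's branch passes to Ifeoma's issue by representation.
The 1/4 is divided into 3 equal shares of 1/12 among Folake, Obafemi, Segun.
Folake is living and takes 1/12.
Obafemi is living and takes 1/12.
Segun is living and takes 1/12.
Uzoma is living and takes 1/4.
Chukwudi predeceased; the 1/4 allotted to Chukwudi's branch passes to Chukwudi's issue by representation.
The 1/4 is divided into 2 equal shares of 1/8 among Ebele, Ngozi.
Ebele is living and takes 1/8.
Ngozi predeceased; the 1/8 allotted to Ngozi's branch passes to Ngozi's issue by representation.
The 1/8 is divided into 2 equal shares of 1/16 among Ronke, Adaeze.
Ronke is living and takes 1/16.
Adaeze is living and takes 1/16.
Morounke predeceased; the 1/4 allotted to Morounke's branch passes to Morounke's issue by representation.
The 1/4 is divided into 3 equal shares of 1/12 among Lanre, Zainab, Bankole.
Lanre is living and takes 1/12.
Zainab is living and takes 1/12.
Bankole is living and takes 1/12.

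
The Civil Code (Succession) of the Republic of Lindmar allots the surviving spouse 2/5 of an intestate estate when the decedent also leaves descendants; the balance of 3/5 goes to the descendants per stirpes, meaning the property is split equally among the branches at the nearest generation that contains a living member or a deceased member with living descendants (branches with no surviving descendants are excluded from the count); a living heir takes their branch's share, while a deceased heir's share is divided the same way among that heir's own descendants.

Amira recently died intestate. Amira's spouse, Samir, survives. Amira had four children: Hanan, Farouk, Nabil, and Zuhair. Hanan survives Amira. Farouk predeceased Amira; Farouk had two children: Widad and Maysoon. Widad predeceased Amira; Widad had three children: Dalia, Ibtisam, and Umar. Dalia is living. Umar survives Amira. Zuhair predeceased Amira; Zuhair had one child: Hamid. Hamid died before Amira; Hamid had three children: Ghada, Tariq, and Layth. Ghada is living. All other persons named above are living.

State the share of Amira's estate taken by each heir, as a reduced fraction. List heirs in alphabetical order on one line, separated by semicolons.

Dalia 1/40; Ghada 1/20; Hanan 3/20; Ibtisam 1/40; Layth 1/20; Maysoon 3/40; Nabil 3/20; Samir 2/5; Tariq 1/20; Umar 1/40

Samir, as surviving spouse, takes 2/5.
The remaining 3/5 passes to Amira's descendants per stirpes.
The 3/5 is divided into 4 equal shares of 3/20 among Hanan, Farouk, Nabil, Zuhair.
Hanan is living and takes 3/20.
Farouk predeceased; the 3/20 allotted to Farouk's branch passes to Farouk's issue by representation.
The 3/20 is divided into 2 equal shares of 3/40 among Widad, Maysoon.
Widad predeceased; the 3/40 allotted to Widad's branch passes to Widad's issue by representation.
The 3/40 is divided into 3 equal shares of 1/40 among Dalia, Ibtisam, Umar.
Dalia is living and takes 1/40.
Ibtisam is living and takes 1/40.
Umar is living and takes 1/40.
Maysoon is living and takes 3/40.
Nabil is living and takes 3/20.
Zuhair predeceased; the 3/20 allotted to Zuhair's branch passes to Zuhair's issue by representation.
Hamid's line is the sole branch at this level, so the full 3/20 passes to Hamid's issue by representation.
The 3/20 is divided into 3 equal shares of 1/20 among Ghada, Tariq, Layth.
Ghada is living and takes 1/20.
Tariq is living and takes 1/20.
Layth is living and takes 1/20.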